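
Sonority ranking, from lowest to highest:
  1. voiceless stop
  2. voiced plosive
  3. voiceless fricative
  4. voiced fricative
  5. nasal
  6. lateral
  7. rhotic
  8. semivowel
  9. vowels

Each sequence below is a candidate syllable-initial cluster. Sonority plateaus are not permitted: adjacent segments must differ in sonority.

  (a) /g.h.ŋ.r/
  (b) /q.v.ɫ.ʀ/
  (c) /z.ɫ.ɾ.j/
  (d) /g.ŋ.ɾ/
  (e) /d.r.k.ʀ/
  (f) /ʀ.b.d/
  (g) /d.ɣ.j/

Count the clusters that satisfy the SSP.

5

(a) sonority 2-3-5-7: well-formed.
(b) sonority 1-4-6-7: well-formed.
(c) sonority 4-6-7-8: well-formed.
(d) sonority 2-5-7: well-formed.
(e) sonority 2-7-1-7: ill-formed.
(f) sonority 7-2-2: ill-formed.
(g) sonority 2-4-8: well-formed.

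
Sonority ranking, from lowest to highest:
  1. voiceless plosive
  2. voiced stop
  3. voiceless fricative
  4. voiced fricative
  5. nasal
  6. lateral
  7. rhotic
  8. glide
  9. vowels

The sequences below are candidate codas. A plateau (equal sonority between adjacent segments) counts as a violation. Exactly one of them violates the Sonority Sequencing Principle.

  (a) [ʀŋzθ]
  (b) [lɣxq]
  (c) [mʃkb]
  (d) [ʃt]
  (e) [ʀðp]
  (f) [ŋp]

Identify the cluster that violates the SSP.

(a) [ʀŋzθ]: profile 7-5-4-3 — obeys.
(b) [lɣxq]: profile 6-4-3-1 — obeys.
(c) [mʃkb]: profile 5-3-1-2 — violates.
(d) [ʃt]: profile 3-1 — obeys.
(e) [ʀðp]: profile 7-4-1 — obeys.
(f) [ŋp]: profile 5-1 — obeys.

c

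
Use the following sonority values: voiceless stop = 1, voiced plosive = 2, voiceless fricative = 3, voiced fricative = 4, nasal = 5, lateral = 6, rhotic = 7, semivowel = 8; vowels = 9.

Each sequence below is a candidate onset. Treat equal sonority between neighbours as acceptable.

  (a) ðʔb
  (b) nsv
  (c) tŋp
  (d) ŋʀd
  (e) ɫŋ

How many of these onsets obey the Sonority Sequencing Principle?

(a) sonority 4-1-2: ill-formed.
(b) sonority 5-3-4: ill-formed.
(c) sonority 1-5-1: ill-formed.
(d) sonority 5-7-2: ill-formed.
(e) sonority 6-5: ill-formed.

0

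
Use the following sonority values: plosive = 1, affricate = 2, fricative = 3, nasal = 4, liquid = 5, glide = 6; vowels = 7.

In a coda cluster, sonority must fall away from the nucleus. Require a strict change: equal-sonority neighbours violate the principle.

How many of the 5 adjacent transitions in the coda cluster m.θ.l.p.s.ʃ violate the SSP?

/m/: nasal = 4.
/θ/: fricative = 3.
/l/: liquid = 5.
/p/: plosive = 1.
/s/: fricative = 3.
/ʃ/: fricative = 3.
/m/→/θ/: 4→3 (falls) — ok.
/θ/→/l/: 3→5 (does not fall) — violation.
/l/→/p/: 5→1 (falls) — ok.
/p/→/s/: 1→3 (does not fall) — violation.
/s/→/ʃ/: 3→3 (plateau) — violation.

3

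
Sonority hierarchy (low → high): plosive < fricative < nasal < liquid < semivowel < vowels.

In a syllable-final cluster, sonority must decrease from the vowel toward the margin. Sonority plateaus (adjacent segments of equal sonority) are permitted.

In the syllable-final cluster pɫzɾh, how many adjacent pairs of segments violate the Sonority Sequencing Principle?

2

/p/ — plosive, sonority 1.
/ɫ/ — liquid, sonority 4.
/z/ — fricative, sonority 2.
/ɾ/ — liquid, sonority 4.
/h/ — fricative, sonority 2.
/p/→/ɫ/: 1→4 (does not fall) — violation.
/ɫ/→/z/: 4→2 (falls) — ok.
/z/→/ɾ/: 2→4 (does not fall) — violation.
/ɾ/→/h/: 4→2 (falls) — ok.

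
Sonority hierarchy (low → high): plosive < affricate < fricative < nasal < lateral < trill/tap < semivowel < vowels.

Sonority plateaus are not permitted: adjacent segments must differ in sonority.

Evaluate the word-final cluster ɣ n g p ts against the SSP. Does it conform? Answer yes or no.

/ɣ/ is a fricative (sonority 3).
/n/ is a nasal (sonority 4).
/g/ is a plosive (sonority 1).
/p/ is a plosive (sonority 1).
/ts/ is an affricate (sonority 2).
The profile is 3-4-1-1-2. Between /ɣ/ (3) and /n/ (4) sonority does not fall, so the cluster violates the SSP.

no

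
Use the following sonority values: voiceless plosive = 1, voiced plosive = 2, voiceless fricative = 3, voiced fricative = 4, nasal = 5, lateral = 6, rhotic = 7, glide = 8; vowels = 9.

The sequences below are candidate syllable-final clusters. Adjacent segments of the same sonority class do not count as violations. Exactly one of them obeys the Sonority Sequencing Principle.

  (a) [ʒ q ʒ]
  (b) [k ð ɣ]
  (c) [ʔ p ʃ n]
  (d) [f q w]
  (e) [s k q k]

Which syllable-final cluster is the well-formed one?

(a) [ʒ q ʒ]: profile 4-1-4 — violates.
(b) [k ð ɣ]: profile 1-4-4 — violates.
(c) [ʔ p ʃ n]: profile 1-1-3-5 — violates.
(d) [f q w]: profile 3-1-8 — violates.
(e) [s k q k]: profile 3-1-1-1 — obeys.

e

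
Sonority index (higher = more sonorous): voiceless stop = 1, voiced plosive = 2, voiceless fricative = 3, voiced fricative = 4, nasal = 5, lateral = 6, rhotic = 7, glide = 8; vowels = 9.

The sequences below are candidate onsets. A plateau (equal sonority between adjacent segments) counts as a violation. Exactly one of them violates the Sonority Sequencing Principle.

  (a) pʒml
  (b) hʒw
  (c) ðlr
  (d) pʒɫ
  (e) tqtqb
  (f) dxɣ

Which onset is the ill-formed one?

e

(a) 1-4-5-6 → obeys
(b) 3-4-8 → obeys
(c) 4-6-7 → obeys
(d) 1-4-6 → obeys
(e) 1-1-1-1-2 → violates
(f) 2-3-4 → obeys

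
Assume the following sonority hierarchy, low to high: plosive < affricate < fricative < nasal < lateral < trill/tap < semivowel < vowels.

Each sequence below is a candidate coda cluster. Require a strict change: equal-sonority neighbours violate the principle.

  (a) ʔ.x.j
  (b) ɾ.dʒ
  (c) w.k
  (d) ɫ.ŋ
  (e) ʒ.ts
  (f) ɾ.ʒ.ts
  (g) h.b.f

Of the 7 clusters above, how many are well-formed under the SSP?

(a) ʔ.x.j: profile 1-3-7 — violates.
(b) ɾ.dʒ: profile 6-2 — obeys.
(c) w.k: profile 7-1 — obeys.
(d) ɫ.ŋ: profile 5-4 — obeys.
(e) ʒ.ts: profile 3-2 — obeys.
(f) ɾ.ʒ.ts: profile 6-3-2 — obeys.
(g) h.b.f: profile 3-1-3 — violates.

5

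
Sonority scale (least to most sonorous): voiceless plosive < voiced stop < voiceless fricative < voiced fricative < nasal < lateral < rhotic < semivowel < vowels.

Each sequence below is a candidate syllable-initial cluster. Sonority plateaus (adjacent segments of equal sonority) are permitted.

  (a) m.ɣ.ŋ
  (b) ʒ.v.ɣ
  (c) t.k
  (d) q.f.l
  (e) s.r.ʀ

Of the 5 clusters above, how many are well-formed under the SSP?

(a) 5-4-5 → violates
(b) 4-4-4 → obeys
(c) 1-1 → obeys
(d) 1-3-6 → obeys
(e) 3-7-7 → obeys

4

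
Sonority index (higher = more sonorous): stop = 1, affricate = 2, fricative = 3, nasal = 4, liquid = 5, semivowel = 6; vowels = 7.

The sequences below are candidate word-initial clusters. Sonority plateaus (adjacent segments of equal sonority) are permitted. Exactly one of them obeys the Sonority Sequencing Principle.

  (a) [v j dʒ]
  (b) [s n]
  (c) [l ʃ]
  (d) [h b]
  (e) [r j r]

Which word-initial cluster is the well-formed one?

b

(a) 3-6-2 → violates
(b) 3-4 → obeys
(c) 5-3 → violates
(d) 3-1 → violates
(e) 5-6-5 → violates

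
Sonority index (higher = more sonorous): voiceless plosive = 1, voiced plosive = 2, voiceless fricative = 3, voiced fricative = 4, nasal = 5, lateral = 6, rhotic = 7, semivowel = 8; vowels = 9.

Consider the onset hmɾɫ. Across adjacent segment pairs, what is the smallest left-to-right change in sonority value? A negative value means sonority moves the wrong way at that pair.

/h/ is a voiceless fricative (sonority 3).
/m/ is a nasal (sonority 5).
/ɾ/ is a rhotic (sonority 7).
/ɫ/ is a lateral (sonority 6).
/h/→/m/: change +2.
/m/→/ɾ/: change +2.
/ɾ/→/ɫ/: change -1.
Minimum = -1.

-1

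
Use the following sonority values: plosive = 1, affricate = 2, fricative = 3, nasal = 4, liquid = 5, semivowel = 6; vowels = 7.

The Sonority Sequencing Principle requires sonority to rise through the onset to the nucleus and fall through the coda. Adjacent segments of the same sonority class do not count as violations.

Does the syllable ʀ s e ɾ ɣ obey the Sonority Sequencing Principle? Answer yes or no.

Onset: /ʀ/ is a liquid (sonority 5), /s/ is a fricative (sonority 3); then the nucleus /e/ (sonority 7).
Onset profile 5-3-7 — does not rise throughout.
Coda: /ɾ/ is a liquid (sonority 5), /ɣ/ is a fricative (sonority 3).
Coda profile 7-5-3 — falls from the nucleus.

no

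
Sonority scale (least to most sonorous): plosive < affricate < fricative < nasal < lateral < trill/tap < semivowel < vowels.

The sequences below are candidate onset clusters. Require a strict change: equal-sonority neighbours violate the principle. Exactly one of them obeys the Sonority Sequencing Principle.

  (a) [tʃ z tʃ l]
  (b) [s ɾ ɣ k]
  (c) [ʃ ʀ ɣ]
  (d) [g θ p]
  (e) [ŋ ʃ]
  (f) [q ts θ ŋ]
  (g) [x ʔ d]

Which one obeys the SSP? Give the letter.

f

(a) [tʃ z tʃ l]: profile 2-3-2-5 — violates.
(b) [s ɾ ɣ k]: profile 3-6-3-1 — violates.
(c) [ʃ ʀ ɣ]: profile 3-6-3 — violates.
(d) [g θ p]: profile 1-3-1 — violates.
(e) [ŋ ʃ]: profile 4-3 — violates.
(f) [q ts θ ŋ]: profile 1-2-3-4 — obeys.
(g) [x ʔ d]: profile 3-1-1 — violates.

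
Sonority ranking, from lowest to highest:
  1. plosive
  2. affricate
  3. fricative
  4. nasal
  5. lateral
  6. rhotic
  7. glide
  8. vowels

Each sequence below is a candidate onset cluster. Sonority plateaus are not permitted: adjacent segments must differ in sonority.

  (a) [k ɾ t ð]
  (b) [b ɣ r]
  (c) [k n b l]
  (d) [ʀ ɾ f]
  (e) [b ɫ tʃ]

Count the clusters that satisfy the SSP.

(a) [k ɾ t ð]: profile 1-6-1-3 — violates.
(b) [b ɣ r]: profile 1-3-6 — obeys.
(c) [k n b l]: profile 1-4-1-5 — violates.
(d) [ʀ ɾ f]: profile 6-6-3 — violates.
(e) [b ɫ tʃ]: profile 1-5-2 — violates.

1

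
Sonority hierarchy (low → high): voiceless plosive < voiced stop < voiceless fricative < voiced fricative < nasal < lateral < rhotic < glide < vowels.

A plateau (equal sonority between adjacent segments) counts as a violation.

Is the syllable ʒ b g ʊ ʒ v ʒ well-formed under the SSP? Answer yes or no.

Onset: /ʒ/ is a voiced fricative (sonority 4), /b/ is a voiced stop (sonority 2), /g/ is a voiced stop (sonority 2); then the nucleus /ʊ/ (sonority 9).
Onset profile 4-2-2-9 — does not strictly rise throughout.
Coda: /ʒ/ is a voiced fricative (sonority 4), /v/ is a voiced fricative (sonority 4), /ʒ/ is a voiced fricative (sonority 4).
Coda profile 9-4-4-4 — does not strictly fall throughout.

no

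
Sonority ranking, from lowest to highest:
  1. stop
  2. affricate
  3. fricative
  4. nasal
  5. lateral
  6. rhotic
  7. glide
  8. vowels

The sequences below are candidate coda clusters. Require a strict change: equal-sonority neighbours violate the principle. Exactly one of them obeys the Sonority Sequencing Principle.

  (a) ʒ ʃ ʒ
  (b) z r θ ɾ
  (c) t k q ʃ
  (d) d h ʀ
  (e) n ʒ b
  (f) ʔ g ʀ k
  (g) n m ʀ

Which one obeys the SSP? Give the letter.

e

(a) 3-3-3 → violates
(b) 3-6-3-6 → violates
(c) 1-1-1-3 → violates
(d) 1-3-6 → violates
(e) 4-3-1 → obeys
(f) 1-1-6-1 → violates
(g) 4-4-6 → violates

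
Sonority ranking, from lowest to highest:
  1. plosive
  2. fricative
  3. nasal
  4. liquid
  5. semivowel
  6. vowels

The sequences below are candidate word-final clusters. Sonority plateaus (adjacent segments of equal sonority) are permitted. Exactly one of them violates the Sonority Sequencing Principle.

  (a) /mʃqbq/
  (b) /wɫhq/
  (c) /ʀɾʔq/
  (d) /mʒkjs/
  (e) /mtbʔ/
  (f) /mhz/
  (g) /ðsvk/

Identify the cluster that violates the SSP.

d

(a) /mʃqbq/: profile 3-2-1-1-1 — obeys.
(b) /wɫhq/: profile 5-4-2-1 — obeys.
(c) /ʀɾʔq/: profile 4-4-1-1 — obeys.
(d) /mʒkjs/: profile 3-2-1-5-2 — violates.
(e) /mtbʔ/: profile 3-1-1-1 — obeys.
(f) /mhz/: profile 3-2-2 — obeys.
(g) /ðsvk/: profile 2-2-2-1 — obeys.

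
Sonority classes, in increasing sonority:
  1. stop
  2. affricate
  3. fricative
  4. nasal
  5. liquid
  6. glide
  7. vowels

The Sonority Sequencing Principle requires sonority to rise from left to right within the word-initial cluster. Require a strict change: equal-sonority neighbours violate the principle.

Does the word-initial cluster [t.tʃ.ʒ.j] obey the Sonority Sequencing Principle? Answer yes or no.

yes

/t/: stop = 1.
/tʃ/: affricate = 2.
/ʒ/: fricative = 3.
/j/: glide = 6.
The profile 1-2-3-6 strictly rises, so the word-initial cluster satisfies the SSP.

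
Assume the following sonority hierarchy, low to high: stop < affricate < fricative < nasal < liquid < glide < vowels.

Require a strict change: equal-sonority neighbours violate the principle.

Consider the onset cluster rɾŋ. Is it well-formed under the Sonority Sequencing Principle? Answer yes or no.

/r/ — liquid, sonority 5.
/ɾ/ — liquid, sonority 5.
/ŋ/ — nasal, sonority 4.
The profile is 5-5-4. Between /r/ (5) and /ɾ/ (5) sonority does not rise, so the cluster violates the SSP.

no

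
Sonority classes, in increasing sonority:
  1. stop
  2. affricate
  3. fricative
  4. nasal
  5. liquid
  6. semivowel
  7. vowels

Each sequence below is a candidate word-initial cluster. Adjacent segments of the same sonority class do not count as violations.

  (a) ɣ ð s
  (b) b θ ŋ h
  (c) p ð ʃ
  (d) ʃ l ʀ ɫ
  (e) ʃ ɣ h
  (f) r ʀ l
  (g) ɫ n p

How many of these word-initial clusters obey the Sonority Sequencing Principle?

5

(a) ɣ ð s: profile 3-3-3 — obeys.
(b) b θ ŋ h: profile 1-3-4-3 — violates.
(c) p ð ʃ: profile 1-3-3 — obeys.
(d) ʃ l ʀ ɫ: profile 3-5-5-5 — obeys.
(e) ʃ ɣ h: profile 3-3-3 — obeys.
(f) r ʀ l: profile 5-5-5 — obeys.
(g) ɫ n p: profile 5-4-1 — violates.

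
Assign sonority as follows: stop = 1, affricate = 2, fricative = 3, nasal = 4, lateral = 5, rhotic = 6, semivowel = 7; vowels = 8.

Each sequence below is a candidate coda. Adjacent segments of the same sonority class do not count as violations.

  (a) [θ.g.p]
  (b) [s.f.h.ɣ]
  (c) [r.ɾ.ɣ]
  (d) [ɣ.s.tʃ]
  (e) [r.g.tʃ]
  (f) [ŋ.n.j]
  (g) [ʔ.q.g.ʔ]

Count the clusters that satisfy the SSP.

(a) [θ.g.p]: profile 3-1-1 — obeys.
(b) [s.f.h.ɣ]: profile 3-3-3-3 — obeys.
(c) [r.ɾ.ɣ]: profile 6-6-3 — obeys.
(d) [ɣ.s.tʃ]: profile 3-3-2 — obeys.
(e) [r.g.tʃ]: profile 6-1-2 — violates.
(f) [ŋ.n.j]: profile 4-4-7 — violates.
(g) [ʔ.q.g.ʔ]: profile 1-1-1-1 — obeys.

5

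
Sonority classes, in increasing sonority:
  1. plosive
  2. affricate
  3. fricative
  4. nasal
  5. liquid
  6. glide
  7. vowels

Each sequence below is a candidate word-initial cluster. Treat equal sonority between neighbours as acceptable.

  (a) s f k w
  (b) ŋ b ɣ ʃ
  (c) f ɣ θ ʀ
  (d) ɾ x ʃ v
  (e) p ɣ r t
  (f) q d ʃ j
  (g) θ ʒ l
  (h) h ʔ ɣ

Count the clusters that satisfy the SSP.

(a) s f k w: profile 3-3-1-6 — violates.
(b) ŋ b ɣ ʃ: profile 4-1-3-3 — violates.
(c) f ɣ θ ʀ: profile 3-3-3-5 — obeys.
(d) ɾ x ʃ v: profile 5-3-3-3 — violates.
(e) p ɣ r t: profile 1-3-5-1 — violates.
(f) q d ʃ j: profile 1-1-3-6 — obeys.
(g) θ ʒ l: profile 3-3-5 — obeys.
(h) h ʔ ɣ: profile 3-1-3 — violates.

3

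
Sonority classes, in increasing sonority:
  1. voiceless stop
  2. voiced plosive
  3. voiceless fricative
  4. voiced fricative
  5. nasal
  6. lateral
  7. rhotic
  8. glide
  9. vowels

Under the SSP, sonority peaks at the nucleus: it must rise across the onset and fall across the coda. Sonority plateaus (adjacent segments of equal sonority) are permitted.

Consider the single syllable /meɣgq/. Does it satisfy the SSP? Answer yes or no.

Onset: /m/ is a nasal (sonority 5); then the nucleus /e/ (sonority 9).
Onset profile 5-9 — rises to the nucleus.
Coda: /ɣ/ is a voiced fricative (sonority 4), /g/ is a voiced plosive (sonority 2), /q/ is a voiceless stop (sonority 1).
Coda profile 9-4-2-1 — falls from the nucleus.

yes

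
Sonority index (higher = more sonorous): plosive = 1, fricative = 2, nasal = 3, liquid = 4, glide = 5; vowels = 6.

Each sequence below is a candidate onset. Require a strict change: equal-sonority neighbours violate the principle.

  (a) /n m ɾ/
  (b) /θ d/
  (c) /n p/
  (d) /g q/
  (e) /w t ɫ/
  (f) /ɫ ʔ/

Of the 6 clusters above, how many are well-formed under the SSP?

(a) sonority 3-3-4: ill-formed.
(b) sonority 2-1: ill-formed.
(c) sonority 3-1: ill-formed.
(d) sonority 1-1: ill-formed.
(e) sonority 5-1-4: ill-formed.
(f) sonority 4-1: ill-formed.

0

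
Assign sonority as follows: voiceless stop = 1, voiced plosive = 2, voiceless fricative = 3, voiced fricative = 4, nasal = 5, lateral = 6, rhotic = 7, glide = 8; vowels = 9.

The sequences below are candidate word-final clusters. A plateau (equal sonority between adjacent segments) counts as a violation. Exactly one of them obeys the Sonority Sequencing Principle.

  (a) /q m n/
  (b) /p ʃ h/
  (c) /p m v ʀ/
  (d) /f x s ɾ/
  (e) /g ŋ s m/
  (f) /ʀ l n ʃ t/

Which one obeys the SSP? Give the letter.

(a) 1-5-5 → violates
(b) 1-3-3 → violates
(c) 1-5-4-7 → violates
(d) 3-3-3-7 → violates
(e) 2-5-3-5 → violates
(f) 7-6-5-3-1 → obeys

f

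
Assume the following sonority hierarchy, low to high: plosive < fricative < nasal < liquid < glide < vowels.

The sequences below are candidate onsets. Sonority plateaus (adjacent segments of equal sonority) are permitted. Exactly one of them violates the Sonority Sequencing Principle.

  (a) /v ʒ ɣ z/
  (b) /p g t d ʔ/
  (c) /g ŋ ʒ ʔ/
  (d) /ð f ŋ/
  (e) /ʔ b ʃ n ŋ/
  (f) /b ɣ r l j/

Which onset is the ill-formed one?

(a) 2-2-2-2 → obeys
(b) 1-1-1-1-1 → obeys
(c) 1-3-2-1 → violates
(d) 2-2-3 → obeys
(e) 1-1-2-3-3 → obeys
(f) 1-2-4-4-5 → obeys

c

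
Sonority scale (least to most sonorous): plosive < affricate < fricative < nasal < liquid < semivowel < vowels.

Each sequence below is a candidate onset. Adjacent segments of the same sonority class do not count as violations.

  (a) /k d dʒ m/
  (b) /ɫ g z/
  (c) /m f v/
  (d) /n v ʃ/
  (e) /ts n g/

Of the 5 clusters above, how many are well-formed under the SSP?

(a) /k d dʒ m/: profile 1-1-2-4 — obeys.
(b) /ɫ g z/: profile 5-1-3 — violates.
(c) /m f v/: profile 4-3-3 — violates.
(d) /n v ʃ/: profile 4-3-3 — violates.
(e) /ts n g/: profile 2-4-1 — violates.

1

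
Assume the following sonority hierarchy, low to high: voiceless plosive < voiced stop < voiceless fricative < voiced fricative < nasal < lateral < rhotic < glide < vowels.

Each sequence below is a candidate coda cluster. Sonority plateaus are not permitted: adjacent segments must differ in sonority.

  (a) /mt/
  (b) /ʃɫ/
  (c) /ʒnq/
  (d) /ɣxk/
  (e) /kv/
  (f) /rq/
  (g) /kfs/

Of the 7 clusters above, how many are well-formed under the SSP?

3

(a) /mt/: profile 5-1 — obeys.
(b) /ʃɫ/: profile 3-6 — violates.
(c) /ʒnq/: profile 4-5-1 — violates.
(d) /ɣxk/: profile 4-3-1 — obeys.
(e) /kv/: profile 1-4 — violates.
(f) /rq/: profile 7-1 — obeys.
(g) /kfs/: profile 1-3-3 — violates.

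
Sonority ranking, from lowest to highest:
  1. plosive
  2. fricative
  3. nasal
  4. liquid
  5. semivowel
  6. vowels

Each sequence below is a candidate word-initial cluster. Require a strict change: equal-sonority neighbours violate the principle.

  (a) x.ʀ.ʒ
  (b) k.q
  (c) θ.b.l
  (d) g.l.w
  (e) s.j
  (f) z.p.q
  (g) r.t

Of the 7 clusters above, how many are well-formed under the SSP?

2

(a) x.ʀ.ʒ: profile 2-4-2 — violates.
(b) k.q: profile 1-1 — violates.
(c) θ.b.l: profile 2-1-4 — violates.
(d) g.l.w: profile 1-4-5 — obeys.
(e) s.j: profile 2-5 — obeys.
(f) z.p.q: profile 2-1-1 — violates.
(g) r.t: profile 4-1 — violates.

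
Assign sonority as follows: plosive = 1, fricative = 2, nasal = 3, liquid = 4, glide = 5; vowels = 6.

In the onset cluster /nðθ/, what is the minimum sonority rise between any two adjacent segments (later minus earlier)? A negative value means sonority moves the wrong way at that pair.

-1

/n/: nasal = 3.
/ð/: fricative = 2.
/θ/: fricative = 2.
/n/→/ð/: change -1.
/ð/→/θ/: change +0.
Minimum = -1.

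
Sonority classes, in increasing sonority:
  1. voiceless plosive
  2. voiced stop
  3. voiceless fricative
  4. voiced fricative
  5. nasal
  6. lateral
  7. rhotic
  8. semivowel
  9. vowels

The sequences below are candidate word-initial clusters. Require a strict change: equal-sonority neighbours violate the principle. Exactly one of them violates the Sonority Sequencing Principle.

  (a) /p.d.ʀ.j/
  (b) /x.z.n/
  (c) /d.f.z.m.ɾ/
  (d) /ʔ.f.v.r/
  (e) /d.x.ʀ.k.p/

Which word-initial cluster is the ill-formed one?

e

(a) sonority 1-2-7-8: well-formed.
(b) sonority 3-4-5: well-formed.
(c) sonority 2-3-4-5-7: well-formed.
(d) sonority 1-3-4-7: well-formed.
(e) sonority 2-3-7-1-1: ill-formed.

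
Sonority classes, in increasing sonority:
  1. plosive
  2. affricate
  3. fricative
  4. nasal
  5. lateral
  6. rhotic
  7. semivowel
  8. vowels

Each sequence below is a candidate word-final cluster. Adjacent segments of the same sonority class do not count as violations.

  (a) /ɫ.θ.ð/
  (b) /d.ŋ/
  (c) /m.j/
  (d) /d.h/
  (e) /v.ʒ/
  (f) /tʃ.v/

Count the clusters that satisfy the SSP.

(a) sonority 5-3-3: well-formed.
(b) sonority 1-4: ill-formed.
(c) sonority 4-7: ill-formed.
(d) sonority 1-3: ill-formed.
(e) sonority 3-3: well-formed.
(f) sonority 2-3: ill-formed.

2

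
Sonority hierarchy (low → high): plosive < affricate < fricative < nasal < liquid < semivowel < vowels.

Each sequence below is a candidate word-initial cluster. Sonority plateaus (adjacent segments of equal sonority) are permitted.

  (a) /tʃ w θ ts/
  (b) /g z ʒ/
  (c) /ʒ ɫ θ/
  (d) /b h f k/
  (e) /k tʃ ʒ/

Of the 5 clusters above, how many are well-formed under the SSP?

2

(a) 2-6-3-2 → violates
(b) 1-3-3 → obeys
(c) 3-5-3 → violates
(d) 1-3-3-1 → violates
(e) 1-2-3 → obeys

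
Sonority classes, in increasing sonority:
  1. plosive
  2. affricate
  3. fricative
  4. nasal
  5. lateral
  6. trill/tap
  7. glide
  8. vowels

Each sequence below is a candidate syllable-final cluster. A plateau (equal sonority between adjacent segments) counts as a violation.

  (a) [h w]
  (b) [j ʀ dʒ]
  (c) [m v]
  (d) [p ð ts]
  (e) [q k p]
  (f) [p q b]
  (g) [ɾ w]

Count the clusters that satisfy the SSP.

2

(a) [h w]: profile 3-7 — violates.
(b) [j ʀ dʒ]: profile 7-6-2 — obeys.
(c) [m v]: profile 4-3 — obeys.
(d) [p ð ts]: profile 1-3-2 — violates.
(e) [q k p]: profile 1-1-1 — violates.
(f) [p q b]: profile 1-1-1 — violates.
(g) [ɾ w]: profile 6-7 — violates.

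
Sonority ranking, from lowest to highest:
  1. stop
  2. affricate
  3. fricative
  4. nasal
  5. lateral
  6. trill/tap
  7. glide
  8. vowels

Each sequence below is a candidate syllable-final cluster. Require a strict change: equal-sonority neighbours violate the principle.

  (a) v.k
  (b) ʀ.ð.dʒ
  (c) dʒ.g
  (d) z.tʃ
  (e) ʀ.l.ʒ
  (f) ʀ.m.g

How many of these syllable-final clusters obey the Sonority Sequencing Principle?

6

(a) v.k: profile 3-1 — obeys.
(b) ʀ.ð.dʒ: profile 6-3-2 — obeys.
(c) dʒ.g: profile 2-1 — obeys.
(d) z.tʃ: profile 3-2 — obeys.
(e) ʀ.l.ʒ: profile 6-5-3 — obeys.
(f) ʀ.m.g: profile 6-4-1 — obeys.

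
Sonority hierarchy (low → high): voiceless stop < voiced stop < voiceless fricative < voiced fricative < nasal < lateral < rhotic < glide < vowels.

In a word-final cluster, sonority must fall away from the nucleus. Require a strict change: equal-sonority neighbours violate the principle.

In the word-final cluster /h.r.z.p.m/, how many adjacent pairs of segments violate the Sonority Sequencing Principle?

2

/h/: voiceless fricative = 3.
/r/: rhotic = 7.
/z/: voiced fricative = 4.
/p/: voiceless stop = 1.
/m/: nasal = 5.
/h/→/r/: 3→7 (does not fall) — violation.
/r/→/z/: 7→4 (falls) — ok.
/z/→/p/: 4→1 (falls) — ok.
/p/→/m/: 1→5 (does not fall) — violation.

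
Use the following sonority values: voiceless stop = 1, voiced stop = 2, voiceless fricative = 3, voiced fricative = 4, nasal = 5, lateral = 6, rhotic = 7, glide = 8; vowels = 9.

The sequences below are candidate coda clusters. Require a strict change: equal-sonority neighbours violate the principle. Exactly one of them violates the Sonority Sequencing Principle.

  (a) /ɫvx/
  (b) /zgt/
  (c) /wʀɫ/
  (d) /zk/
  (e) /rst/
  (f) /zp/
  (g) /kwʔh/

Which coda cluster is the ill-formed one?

g

(a) sonority 6-4-3: well-formed.
(b) sonority 4-2-1: well-formed.
(c) sonority 8-7-6: well-formed.
(d) sonority 4-1: well-formed.
(e) sonority 7-3-1: well-formed.
(f) sonority 4-1: well-formed.
(g) sonority 1-8-1-3: ill-formed.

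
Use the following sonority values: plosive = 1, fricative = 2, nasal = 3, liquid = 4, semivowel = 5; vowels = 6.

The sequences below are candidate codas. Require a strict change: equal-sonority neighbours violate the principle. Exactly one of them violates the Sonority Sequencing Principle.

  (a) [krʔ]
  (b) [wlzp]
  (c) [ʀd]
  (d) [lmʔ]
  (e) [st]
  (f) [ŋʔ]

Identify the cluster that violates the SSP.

a

(a) sonority 1-4-1: ill-formed.
(b) sonority 5-4-2-1: well-formed.
(c) sonority 4-1: well-formed.
(d) sonority 4-3-1: well-formed.
(e) sonority 2-1: well-formed.
(f) sonority 3-1: well-formed.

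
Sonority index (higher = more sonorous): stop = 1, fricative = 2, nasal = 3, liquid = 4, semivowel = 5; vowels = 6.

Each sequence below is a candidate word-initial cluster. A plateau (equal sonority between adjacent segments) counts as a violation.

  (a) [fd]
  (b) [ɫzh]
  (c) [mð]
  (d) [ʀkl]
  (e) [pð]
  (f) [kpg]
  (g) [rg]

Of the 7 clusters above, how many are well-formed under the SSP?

1

(a) sonority 2-1: ill-formed.
(b) sonority 4-2-2: ill-formed.
(c) sonority 3-2: ill-formed.
(d) sonority 4-1-4: ill-formed.
(e) sonority 1-2: well-formed.
(f) sonority 1-1-1: ill-formed.
(g) sonority 4-1: ill-formed.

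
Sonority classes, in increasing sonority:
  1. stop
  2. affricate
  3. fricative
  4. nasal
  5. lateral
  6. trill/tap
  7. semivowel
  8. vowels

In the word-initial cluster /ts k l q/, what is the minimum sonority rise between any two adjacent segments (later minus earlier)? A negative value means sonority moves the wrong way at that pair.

-4

/ts/ is an affricate (sonority 2).
/k/ is a stop (sonority 1).
/l/ is a lateral (sonority 5).
/q/ is a stop (sonority 1).
/ts/→/k/: change -1.
/k/→/l/: change +4.
/l/→/q/: change -4.
Minimum = -4.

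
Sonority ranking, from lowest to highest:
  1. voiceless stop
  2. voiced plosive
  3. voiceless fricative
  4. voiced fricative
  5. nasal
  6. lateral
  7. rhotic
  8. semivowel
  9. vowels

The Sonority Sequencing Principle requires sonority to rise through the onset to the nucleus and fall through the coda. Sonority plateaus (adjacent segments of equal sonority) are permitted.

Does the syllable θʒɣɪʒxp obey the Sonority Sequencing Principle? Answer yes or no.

Onset: /θ/ is a voiceless fricative (sonority 3), /ʒ/ is a voiced fricative (sonority 4), /ɣ/ is a voiced fricative (sonority 4); then the nucleus /ɪ/ (sonority 9).
Onset profile 3-4-4-9 — rises to the nucleus.
Coda: /ʒ/ is a voiced fricative (sonority 4), /x/ is a voiceless fricative (sonority 3), /p/ is a voiceless stop (sonority 1).
Coda profile 9-4-3-1 — falls from the nucleus.

yes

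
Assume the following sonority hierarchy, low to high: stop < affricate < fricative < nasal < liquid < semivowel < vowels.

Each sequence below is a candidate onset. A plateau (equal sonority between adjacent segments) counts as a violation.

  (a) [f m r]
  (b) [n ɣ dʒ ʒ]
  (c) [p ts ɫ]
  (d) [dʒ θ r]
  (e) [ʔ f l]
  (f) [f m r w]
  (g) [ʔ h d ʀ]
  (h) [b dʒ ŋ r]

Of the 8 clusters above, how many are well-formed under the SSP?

(a) 3-4-5 → obeys
(b) 4-3-2-3 → violates
(c) 1-2-5 → obeys
(d) 2-3-5 → obeys
(e) 1-3-5 → obeys
(f) 3-4-5-6 → obeys
(g) 1-3-1-5 → violates
(h) 1-2-4-5 → obeys

6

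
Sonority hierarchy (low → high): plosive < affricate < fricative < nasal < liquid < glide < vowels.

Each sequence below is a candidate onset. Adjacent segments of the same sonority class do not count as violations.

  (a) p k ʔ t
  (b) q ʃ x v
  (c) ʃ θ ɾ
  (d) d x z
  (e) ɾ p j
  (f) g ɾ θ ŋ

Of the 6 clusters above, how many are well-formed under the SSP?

4

(a) sonority 1-1-1-1: well-formed.
(b) sonority 1-3-3-3: well-formed.
(c) sonority 3-3-5: well-formed.
(d) sonority 1-3-3: well-formed.
(e) sonority 5-1-6: ill-formed.
(f) sonority 1-5-3-4: ill-formed.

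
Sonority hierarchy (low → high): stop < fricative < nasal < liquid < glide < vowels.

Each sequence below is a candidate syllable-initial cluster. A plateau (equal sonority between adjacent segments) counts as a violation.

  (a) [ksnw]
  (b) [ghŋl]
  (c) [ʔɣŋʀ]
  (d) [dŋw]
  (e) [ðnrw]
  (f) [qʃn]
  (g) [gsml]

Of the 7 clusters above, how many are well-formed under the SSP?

(a) [ksnw]: profile 1-2-3-5 — obeys.
(b) [ghŋl]: profile 1-2-3-4 — obeys.
(c) [ʔɣŋʀ]: profile 1-2-3-4 — obeys.
(d) [dŋw]: profile 1-3-5 — obeys.
(e) [ðnrw]: profile 2-3-4-5 — obeys.
(f) [qʃn]: profile 1-2-3 — obeys.
(g) [gsml]: profile 1-2-3-4 — obeys.

7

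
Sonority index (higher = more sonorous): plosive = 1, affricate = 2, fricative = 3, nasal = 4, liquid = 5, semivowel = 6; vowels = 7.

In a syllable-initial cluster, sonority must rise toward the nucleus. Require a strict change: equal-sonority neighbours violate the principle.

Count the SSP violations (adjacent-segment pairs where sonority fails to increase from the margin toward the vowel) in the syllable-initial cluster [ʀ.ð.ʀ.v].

/ʀ/ — liquid, sonority 5.
/ð/ — fricative, sonority 3.
/ʀ/ — liquid, sonority 5.
/v/ — fricative, sonority 3.
/ʀ/→/ð/: 5→3 (does not rise) — violation.
/ð/→/ʀ/: 3→5 (rises) — ok.
/ʀ/→/v/: 5→3 (does not rise) — violation.

2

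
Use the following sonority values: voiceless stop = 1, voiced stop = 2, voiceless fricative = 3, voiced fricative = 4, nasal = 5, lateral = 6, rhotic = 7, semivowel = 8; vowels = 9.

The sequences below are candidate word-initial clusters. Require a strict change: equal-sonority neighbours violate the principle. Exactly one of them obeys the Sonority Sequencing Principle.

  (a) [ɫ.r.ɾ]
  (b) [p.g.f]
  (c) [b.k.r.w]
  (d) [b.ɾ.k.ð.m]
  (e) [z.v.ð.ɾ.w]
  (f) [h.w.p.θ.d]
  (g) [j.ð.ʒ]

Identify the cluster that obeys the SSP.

b

(a) sonority 6-7-7: ill-formed.
(b) sonority 1-2-3: well-formed.
(c) sonority 2-1-7-8: ill-formed.
(d) sonority 2-7-1-4-5: ill-formed.
(e) sonority 4-4-4-7-8: ill-formed.
(f) sonority 3-8-1-3-2: ill-formed.
(g) sonority 8-4-4: ill-formed.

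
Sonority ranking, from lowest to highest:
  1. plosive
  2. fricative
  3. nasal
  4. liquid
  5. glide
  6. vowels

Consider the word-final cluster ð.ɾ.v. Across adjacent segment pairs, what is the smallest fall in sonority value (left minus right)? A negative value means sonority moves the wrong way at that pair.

/ð/ — fricative, sonority 2.
/ɾ/ — liquid, sonority 4.
/v/ — fricative, sonority 2.
/ð/→/ɾ/: change -2.
/ɾ/→/v/: change +2.
Minimum = -2.

-2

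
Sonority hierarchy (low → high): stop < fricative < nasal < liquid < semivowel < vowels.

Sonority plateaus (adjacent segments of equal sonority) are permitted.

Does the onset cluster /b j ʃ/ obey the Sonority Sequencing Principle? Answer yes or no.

/b/ — stop, sonority 1.
/j/ — semivowel, sonority 5.
/ʃ/ — fricative, sonority 2.
The profile is 1-5-2. Between /j/ (5) and /ʃ/ (2) sonority does not rise, so the cluster violates the SSP.

no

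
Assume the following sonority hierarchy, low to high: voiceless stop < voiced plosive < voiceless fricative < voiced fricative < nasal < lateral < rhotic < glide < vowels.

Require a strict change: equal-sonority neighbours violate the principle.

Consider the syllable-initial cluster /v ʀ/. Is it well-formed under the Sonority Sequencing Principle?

yes

/v/ — voiced fricative, sonority 4.
/ʀ/ — rhotic, sonority 7.
The profile 4-7 strictly rises, so the syllable-initial cluster satisfies the SSP.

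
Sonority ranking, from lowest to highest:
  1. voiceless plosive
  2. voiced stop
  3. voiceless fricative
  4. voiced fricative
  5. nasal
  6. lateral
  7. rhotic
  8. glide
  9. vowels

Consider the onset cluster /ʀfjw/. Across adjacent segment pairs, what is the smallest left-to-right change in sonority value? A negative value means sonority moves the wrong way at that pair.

-4

/ʀ/ is a rhotic (sonority 7).
/f/ is a voiceless fricative (sonority 3).
/j/ is a glide (sonority 8).
/w/ is a glide (sonority 8).
/ʀ/→/f/: change -4.
/f/→/j/: change +5.
/j/→/w/: change +0.
Minimum = -4.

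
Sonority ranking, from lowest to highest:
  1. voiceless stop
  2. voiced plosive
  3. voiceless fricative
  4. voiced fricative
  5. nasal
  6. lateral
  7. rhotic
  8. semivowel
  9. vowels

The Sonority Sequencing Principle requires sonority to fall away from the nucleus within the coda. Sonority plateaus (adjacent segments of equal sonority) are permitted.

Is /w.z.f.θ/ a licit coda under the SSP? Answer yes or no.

yes

/w/ — semivowel, sonority 8.
/z/ — voiced fricative, sonority 4.
/f/ — voiceless fricative, sonority 3.
/θ/ — voiceless fricative, sonority 3.
The profile 8-4-3-3 is non-increasing (plateaus allowed), so the coda satisfies the SSP.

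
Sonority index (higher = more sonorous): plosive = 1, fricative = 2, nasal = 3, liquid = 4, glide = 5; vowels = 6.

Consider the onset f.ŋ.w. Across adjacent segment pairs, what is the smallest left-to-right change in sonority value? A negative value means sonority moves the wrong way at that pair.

1

/f/ — fricative, sonority 2.
/ŋ/ — nasal, sonority 3.
/w/ — glide, sonority 5.
/f/→/ŋ/: change +1.
/ŋ/→/w/: change +2.
Minimum = 1.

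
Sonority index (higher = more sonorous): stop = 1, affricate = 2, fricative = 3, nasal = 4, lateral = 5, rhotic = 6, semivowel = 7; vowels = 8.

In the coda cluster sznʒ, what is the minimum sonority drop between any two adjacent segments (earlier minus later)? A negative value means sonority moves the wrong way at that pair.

/s/: fricative = 3.
/z/: fricative = 3.
/n/: nasal = 4.
/ʒ/: fricative = 3.
/s/→/z/: change +0.
/z/→/n/: change -1.
/n/→/ʒ/: change +1.
Minimum = -1.

-1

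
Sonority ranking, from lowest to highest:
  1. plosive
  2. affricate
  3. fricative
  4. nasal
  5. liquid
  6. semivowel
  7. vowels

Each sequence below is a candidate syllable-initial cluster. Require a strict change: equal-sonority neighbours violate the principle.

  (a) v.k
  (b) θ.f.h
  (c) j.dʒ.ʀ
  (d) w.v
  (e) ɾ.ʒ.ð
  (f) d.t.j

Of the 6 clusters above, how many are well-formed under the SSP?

(a) sonority 3-1: ill-formed.
(b) sonority 3-3-3: ill-formed.
(c) sonority 6-2-5: ill-formed.
(d) sonority 6-3: ill-formed.
(e) sonority 5-3-3: ill-formed.
(f) sonority 1-1-6: ill-formed.

0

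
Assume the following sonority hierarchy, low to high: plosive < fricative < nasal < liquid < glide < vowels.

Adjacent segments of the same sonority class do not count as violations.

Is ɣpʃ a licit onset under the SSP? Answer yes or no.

no

/ɣ/ is a fricative (sonority 2).
/p/ is a plosive (sonority 1).
/ʃ/ is a fricative (sonority 2).
The profile is 2-1-2. Between /ɣ/ (2) and /p/ (1) sonority does not rise, so the cluster violates the SSP.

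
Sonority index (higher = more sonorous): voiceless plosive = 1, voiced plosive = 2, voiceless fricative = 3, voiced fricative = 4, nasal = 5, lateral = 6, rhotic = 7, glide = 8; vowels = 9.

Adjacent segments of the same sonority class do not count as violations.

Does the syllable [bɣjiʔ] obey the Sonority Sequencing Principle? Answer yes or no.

Onset: /b/ is a voiced plosive (sonority 2), /ɣ/ is a voiced fricative (sonority 4), /j/ is a glide (sonority 8); then the nucleus /i/ (sonority 9).
Onset profile 2-4-8-9 — rises to the nucleus.
Coda: /ʔ/ is a voiceless plosive (sonority 1).
Coda profile 9-1 — falls from the nucleus.

yes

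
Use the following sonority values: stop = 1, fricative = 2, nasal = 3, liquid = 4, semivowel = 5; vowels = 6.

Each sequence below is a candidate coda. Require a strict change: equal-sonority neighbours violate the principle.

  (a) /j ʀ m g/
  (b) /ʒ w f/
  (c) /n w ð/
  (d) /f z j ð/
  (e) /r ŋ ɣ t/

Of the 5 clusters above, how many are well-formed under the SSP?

(a) 5-4-3-1 → obeys
(b) 2-5-2 → violates
(c) 3-5-2 → violates
(d) 2-2-5-2 → violates
(e) 4-3-2-1 → obeys

2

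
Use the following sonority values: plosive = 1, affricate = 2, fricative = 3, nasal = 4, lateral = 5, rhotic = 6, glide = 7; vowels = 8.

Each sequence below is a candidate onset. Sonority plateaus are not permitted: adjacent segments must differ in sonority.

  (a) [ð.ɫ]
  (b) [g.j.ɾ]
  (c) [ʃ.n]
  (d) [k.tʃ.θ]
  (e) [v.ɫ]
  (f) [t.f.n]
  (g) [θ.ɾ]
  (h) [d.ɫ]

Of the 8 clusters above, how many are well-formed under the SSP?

7

(a) 3-5 → obeys
(b) 1-7-6 → violates
(c) 3-4 → obeys
(d) 1-2-3 → obeys
(e) 3-5 → obeys
(f) 1-3-4 → obeys
(g) 3-6 → obeys
(h) 1-5 → obeys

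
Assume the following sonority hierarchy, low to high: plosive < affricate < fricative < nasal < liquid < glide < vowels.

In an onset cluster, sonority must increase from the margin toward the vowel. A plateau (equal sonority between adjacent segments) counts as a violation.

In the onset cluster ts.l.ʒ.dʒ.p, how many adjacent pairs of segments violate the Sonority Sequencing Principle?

/ts/ — affricate, sonority 2.
/l/ — liquid, sonority 5.
/ʒ/ — fricative, sonority 3.
/dʒ/ — affricate, sonority 2.
/p/ — plosive, sonority 1.
/ts/→/l/: 2→5 (rises) — ok.
/l/→/ʒ/: 5→3 (does not rise) — violation.
/ʒ/→/dʒ/: 3→2 (does not rise) — violation.
/dʒ/→/p/: 2→1 (does not rise) — violation.

3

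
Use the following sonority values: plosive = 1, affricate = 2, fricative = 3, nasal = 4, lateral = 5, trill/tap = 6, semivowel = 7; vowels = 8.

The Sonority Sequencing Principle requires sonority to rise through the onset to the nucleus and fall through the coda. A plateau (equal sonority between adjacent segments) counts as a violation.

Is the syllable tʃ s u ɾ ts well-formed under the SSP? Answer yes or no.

yes

Onset: /tʃ/ is an affricate (sonority 2), /s/ is a fricative (sonority 3); then the nucleus /u/ (sonority 8).
Onset profile 2-3-8 — rises to the nucleus.
Coda: /ɾ/ is a trill/tap (sonority 6), /ts/ is an affricate (sonority 2).
Coda profile 8-6-2 — falls from the nucleus.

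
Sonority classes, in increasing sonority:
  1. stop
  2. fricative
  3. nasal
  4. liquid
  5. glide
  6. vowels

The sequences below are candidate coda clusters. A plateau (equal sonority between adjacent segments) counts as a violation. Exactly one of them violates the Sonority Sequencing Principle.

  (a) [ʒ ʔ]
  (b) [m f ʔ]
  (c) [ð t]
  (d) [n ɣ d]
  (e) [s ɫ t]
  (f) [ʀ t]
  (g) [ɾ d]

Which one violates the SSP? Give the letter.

(a) 2-1 → obeys
(b) 3-2-1 → obeys
(c) 2-1 → obeys
(d) 3-2-1 → obeys
(e) 2-4-1 → violates
(f) 4-1 → obeys
(g) 4-1 → obeys

e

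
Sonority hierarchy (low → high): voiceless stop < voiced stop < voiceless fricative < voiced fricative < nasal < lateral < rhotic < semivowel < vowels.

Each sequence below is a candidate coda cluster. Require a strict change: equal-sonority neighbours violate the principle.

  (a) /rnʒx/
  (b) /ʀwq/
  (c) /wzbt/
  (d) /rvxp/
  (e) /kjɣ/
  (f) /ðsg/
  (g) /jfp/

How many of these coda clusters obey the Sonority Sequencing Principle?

(a) sonority 7-5-4-3: well-formed.
(b) sonority 7-8-1: ill-formed.
(c) sonority 8-4-2-1: well-formed.
(d) sonority 7-4-3-1: well-formed.
(e) sonority 1-8-4: ill-formed.
(f) sonority 4-3-2: well-formed.
(g) sonority 8-3-1: well-formed.

5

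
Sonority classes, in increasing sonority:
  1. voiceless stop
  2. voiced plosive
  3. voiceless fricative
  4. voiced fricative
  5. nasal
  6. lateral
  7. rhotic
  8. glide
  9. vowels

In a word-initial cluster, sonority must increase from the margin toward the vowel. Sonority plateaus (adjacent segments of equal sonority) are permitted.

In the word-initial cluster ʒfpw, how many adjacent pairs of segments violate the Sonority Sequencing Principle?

2

/ʒ/: voiced fricative = 4.
/f/: voiceless fricative = 3.
/p/: voiceless stop = 1.
/w/: glide = 8.
/ʒ/→/f/: 4→3 (does not rise) — violation.
/f/→/p/: 3→1 (does not rise) — violation.
/p/→/w/: 1→8 (rises) — ok.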